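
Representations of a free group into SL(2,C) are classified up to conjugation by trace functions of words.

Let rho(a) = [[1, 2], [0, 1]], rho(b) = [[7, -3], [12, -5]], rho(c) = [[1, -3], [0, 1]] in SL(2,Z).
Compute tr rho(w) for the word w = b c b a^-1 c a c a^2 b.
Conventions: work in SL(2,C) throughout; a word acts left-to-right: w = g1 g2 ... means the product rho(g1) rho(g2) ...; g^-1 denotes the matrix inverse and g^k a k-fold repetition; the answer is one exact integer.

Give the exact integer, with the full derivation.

rho(b) = [[7, -3], [12, -5]]
... * rho(c) = [[1, -3], [0, 1]]  ->  [[7, -24], [12, -41]]
... * rho(b) = [[7, -3], [12, -5]]  ->  [[-239, 99], [-408, 169]]
... * rho(a^-1) = [[1, -2], [0, 1]]  ->  [[-239, 577], [-408, 985]]
... * rho(c) = [[1, -3], [0, 1]]  ->  [[-239, 1294], [-408, 2209]]
... * rho(a) = [[1, 2], [0, 1]]  ->  [[-239, 816], [-408, 1393]]
... * rho(c) = [[1, -3], [0, 1]]  ->  [[-239, 1533], [-408, 2617]]
... * rho(a) = [[1, 2], [0, 1]]  ->  [[-239, 1055], [-408, 1801]]
... * rho(a) = [[1, 2], [0, 1]]  ->  [[-239, 577], [-408, 985]]
... * rho(b) = [[7, -3], [12, -5]]  ->  [[5251, -2168], [8964, -3701]]
tr = 5251 + -3701 = 1550

1550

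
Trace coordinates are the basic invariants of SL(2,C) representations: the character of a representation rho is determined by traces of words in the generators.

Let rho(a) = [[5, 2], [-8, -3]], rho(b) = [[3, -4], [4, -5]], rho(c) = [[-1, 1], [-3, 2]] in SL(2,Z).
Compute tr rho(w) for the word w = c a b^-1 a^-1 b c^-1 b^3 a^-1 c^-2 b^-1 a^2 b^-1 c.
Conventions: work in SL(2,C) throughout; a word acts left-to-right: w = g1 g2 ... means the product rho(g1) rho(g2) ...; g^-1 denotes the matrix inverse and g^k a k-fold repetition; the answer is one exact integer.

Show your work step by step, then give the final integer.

rho(c) = [[-1, 1], [-3, 2]]
... * rho(a) = [[5, 2], [-8, -3]]  ->  [[-13, -5], [-31, -12]]
... * rho(b^-1) = [[-5, 4], [-4, 3]]  ->  [[85, -67], [203, -160]]
... * rho(a^-1) = [[-3, -2], [8, 5]]  ->  [[-791, -505], [-1889, -1206]]
... * rho(b) = [[3, -4], [4, -5]]  ->  [[-4393, 5689], [-10491, 13586]]
... * rho(c^-1) = [[2, -1], [3, -1]]  ->  [[8281, -1296], [19776, -3095]]
... * rho(b) = [[3, -4], [4, -5]]  ->  [[19659, -26644], [46948, -63629]]
... * rho(b) = [[3, -4], [4, -5]]  ->  [[-47599, 54584], [-113672, 130353]]
... * rho(b) = [[3, -4], [4, -5]]  ->  [[75539, -82524], [180396, -197077]]
... * rho(a^-1) = [[-3, -2], [8, 5]]  ->  [[-886809, -563698], [-2117804, -1346177]]
... * rho(c^-1) = [[2, -1], [3, -1]]  ->  [[-3464712, 1450507], [-8274139, 3463981]]
... * rho(c^-1) = [[2, -1], [3, -1]]  ->  [[-2577903, 2014205], [-6156335, 4810158]]
... * rho(b^-1) = [[-5, 4], [-4, 3]]  ->  [[4832695, -4268997], [11541043, -10194866]]
... * rho(a) = [[5, 2], [-8, -3]]  ->  [[58315451, 22472381], [139264143, 53666684]]
... * rho(a) = [[5, 2], [-8, -3]]  ->  [[111798207, 49213759], [266987243, 117528234]]
... * rho(b^-1) = [[-5, 4], [-4, 3]]  ->  [[-755846071, 594834105], [-1805049151, 1420533674]]
... * rho(c) = [[-1, 1], [-3, 2]]  ->  [[-1028656244, 433822139], [-2456551871, 1036018197]]
tr = -1028656244 + 1036018197 = 7361953

7361953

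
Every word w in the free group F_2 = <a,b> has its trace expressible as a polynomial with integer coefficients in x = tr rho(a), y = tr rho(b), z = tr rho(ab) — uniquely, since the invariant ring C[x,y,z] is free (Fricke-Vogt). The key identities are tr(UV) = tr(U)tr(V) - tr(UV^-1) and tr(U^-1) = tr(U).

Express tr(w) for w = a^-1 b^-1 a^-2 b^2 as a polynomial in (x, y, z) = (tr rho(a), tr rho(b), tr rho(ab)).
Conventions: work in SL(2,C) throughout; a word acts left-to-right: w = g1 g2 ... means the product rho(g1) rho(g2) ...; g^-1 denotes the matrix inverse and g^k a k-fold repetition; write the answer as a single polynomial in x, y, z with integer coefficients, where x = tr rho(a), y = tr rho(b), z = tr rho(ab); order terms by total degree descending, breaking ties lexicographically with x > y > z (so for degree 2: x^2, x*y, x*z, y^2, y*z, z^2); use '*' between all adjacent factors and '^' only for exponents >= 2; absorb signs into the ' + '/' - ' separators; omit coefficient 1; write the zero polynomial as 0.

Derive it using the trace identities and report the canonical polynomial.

x^2*y^2*z - x*y^3 - x*y*z^2 - x^2*z + 2*x*y + z

tr(b^2) = tr(b)*tr(b) - tr(1)   [square of b] = y^2 - 2
reduce: tr(b^2 a) = tr(b)*tr(a b) - tr(a)   [square of b] = y*z - x
tr(b^2 a^-1) = tr(b^2)*tr(a) - tr(b^2 a)   [inverse elimination on a] = x*y^2 - y*z - x
reduce: tr(a^-1 b^2 a^-1) = tr(b^2 a^-1)*tr(a) - tr(b^2)   [inverse elimination on a] = x^2*y^2 - x*y*z - x^2 - y^2 + 2
tr(a^-2 b^2 a^-1) = tr(a^-1 b^2 a^-1)*tr(a) - tr(a^-1 b^2)   [inverse elimination on a] = x^3*y^2 - x^2*y*z - x^3 - 2*x*y^2 + y*z + 3*x
so tr(b^3) = tr(b)*tr(b^2) - tr(b)   [square of b] = y^3 - 3*y
so tr(b^3 a) = tr(b)*tr(b a b) - tr(b a)   [square of b] = y^2*z - x*y - z
tr(b^2 a^-1 b) = tr(b^3)*tr(a) - tr(b^3 a)   [inverse elimination on a] = x*y^3 - y^2*z - 2*x*y + z
tr(a b a b) = tr(b a)*tr(b a) - tr(1)   [split at a repeated b] = z^2 - 2
tr(a b a) = tr(a)*tr(b a) - tr(b)   [square of a] = x*z - y
tr(b a b^2 a) = tr(b)*tr(a b a b) - tr(a b a)   [square of b] = y*z^2 - x*z - y
so tr(b^2 a^-1 b a) = tr(b a b^2)*tr(a) - tr(b a b^2 a)   [inverse elimination on a] = x*y^2*z - x^2*y - y*z^2 + y
tr(a^-1 b^2 a^-1 b) = tr(b^2 a^-1 b)*tr(a) - tr(b^2 a^-1 b a)   [inverse elimination on a] = x^2*y^3 - 2*x*y^2*z - x^2*y + y*z^2 + x*z - y
reduce: tr(a^-2 b^2 a^-1 b) = tr(a^-1 b^2 a^-1 b)*tr(a) - tr(a^-1 b^2 a^-1 b a)   [inverse elimination on a] = x^3*y^3 - 2*x^2*y^2*z - x^3*y - x*y^3 + x*y*z^2 + x^2*z + y^2*z + x*y - z
tr(a^-1 b^-1 a^-2 b^2) = tr(a^-2 b^2 a^-1)*tr(b) - tr(a^-2 b^2 a^-1 b)   [inverse elimination on b] = x^2*y^2*z - x*y^3 - x*y*z^2 - x^2*z + 2*x*y + z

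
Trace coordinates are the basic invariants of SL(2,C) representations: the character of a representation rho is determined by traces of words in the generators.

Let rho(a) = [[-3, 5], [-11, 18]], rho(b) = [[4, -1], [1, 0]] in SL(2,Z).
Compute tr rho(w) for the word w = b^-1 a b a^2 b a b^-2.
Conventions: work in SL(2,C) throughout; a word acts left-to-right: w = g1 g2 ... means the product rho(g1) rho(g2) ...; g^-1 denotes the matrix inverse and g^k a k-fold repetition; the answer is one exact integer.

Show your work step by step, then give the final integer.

rho(b^-1) = [[0, 1], [-1, 4]]
... * rho(a) = [[-3, 5], [-11, 18]]  ->  [[-11, 18], [-41, 67]]
... * rho(b) = [[4, -1], [1, 0]]  ->  [[-26, 11], [-97, 41]]
... * rho(a) = [[-3, 5], [-11, 18]]  ->  [[-43, 68], [-160, 253]]
... * rho(a) = [[-3, 5], [-11, 18]]  ->  [[-619, 1009], [-2303, 3754]]
... * rho(b) = [[4, -1], [1, 0]]  ->  [[-1467, 619], [-5458, 2303]]
... * rho(a) = [[-3, 5], [-11, 18]]  ->  [[-2408, 3807], [-8959, 14164]]
... * rho(b^-1) = [[0, 1], [-1, 4]]  ->  [[-3807, 12820], [-14164, 47697]]
... * rho(b^-1) = [[0, 1], [-1, 4]]  ->  [[-12820, 47473], [-47697, 176624]]
tr = -12820 + 176624 = 163804

163804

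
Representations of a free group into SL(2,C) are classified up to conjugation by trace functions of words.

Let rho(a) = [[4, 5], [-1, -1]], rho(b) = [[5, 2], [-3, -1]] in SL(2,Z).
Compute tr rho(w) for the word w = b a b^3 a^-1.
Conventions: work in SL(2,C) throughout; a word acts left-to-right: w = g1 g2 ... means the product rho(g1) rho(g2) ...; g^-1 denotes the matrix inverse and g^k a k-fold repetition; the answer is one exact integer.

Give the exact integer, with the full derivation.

359

rho(b) = [[5, 2], [-3, -1]]
... * rho(a) = [[4, 5], [-1, -1]]  ->  [[18, 23], [-11, -14]]
... * rho(b) = [[5, 2], [-3, -1]]  ->  [[21, 13], [-13, -8]]
... * rho(b) = [[5, 2], [-3, -1]]  ->  [[66, 29], [-41, -18]]
... * rho(b) = [[5, 2], [-3, -1]]  ->  [[243, 103], [-151, -64]]
... * rho(a^-1) = [[-1, -5], [1, 4]]  ->  [[-140, -803], [87, 499]]
tr = -140 + 499 = 359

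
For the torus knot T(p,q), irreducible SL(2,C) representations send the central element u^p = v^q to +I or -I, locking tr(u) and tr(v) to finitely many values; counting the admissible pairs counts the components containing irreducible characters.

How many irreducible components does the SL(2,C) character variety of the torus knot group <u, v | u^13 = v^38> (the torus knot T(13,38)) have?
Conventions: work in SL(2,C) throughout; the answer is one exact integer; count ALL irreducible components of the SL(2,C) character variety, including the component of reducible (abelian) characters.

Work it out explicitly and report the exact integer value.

223

In the torus knot group T(13,38), u^13 = v^38 is central, so an irreducible representation sends it to +I or -I (Schur).
So on each irreducible component the traces are pinned: tr(u) = 2*cos(pi*alpha/13) with 1 <= alpha <= 12, tr(v) = 2*cos(pi*beta/38) with 1 <= beta <= 37.
The two central values (-1)^alpha I and (-1)^beta I must be the same matrix, so alpha and beta share a parity.
count pairs: odd alpha (6 choices) x odd beta (19), plus even alpha (6) x even beta (18): 6*19 + 6*18 = 222.
Total: 222 irreducible-character components + 1 reducible (abelian) component = 223.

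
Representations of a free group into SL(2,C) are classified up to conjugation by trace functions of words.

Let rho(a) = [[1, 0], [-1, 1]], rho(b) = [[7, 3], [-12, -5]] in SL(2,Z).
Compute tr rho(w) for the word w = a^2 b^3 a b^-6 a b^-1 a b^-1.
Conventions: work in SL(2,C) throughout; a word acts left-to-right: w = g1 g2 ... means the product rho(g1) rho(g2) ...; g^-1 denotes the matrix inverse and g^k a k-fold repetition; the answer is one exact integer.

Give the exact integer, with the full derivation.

rho(a) = [[1, 0], [-1, 1]]
... * rho(a) = [[1, 0], [-1, 1]]  ->  [[1, 0], [-2, 1]]
... * rho(b) = [[7, 3], [-12, -5]]  ->  [[7, 3], [-26, -11]]
... * rho(b) = [[7, 3], [-12, -5]]  ->  [[13, 6], [-50, -23]]
... * rho(b) = [[7, 3], [-12, -5]]  ->  [[19, 9], [-74, -35]]
... * rho(a) = [[1, 0], [-1, 1]]  ->  [[10, 9], [-39, -35]]
... * rho(b^-1) = [[-5, -3], [12, 7]]  ->  [[58, 33], [-225, -128]]
... * rho(b^-1) = [[-5, -3], [12, 7]]  ->  [[106, 57], [-411, -221]]
... * rho(b^-1) = [[-5, -3], [12, 7]]  ->  [[154, 81], [-597, -314]]
... * rho(b^-1) = [[-5, -3], [12, 7]]  ->  [[202, 105], [-783, -407]]
... * rho(b^-1) = [[-5, -3], [12, 7]]  ->  [[250, 129], [-969, -500]]
... * rho(b^-1) = [[-5, -3], [12, 7]]  ->  [[298, 153], [-1155, -593]]
... * rho(a) = [[1, 0], [-1, 1]]  ->  [[145, 153], [-562, -593]]
... * rho(b^-1) = [[-5, -3], [12, 7]]  ->  [[1111, 636], [-4306, -2465]]
... * rho(a) = [[1, 0], [-1, 1]]  ->  [[475, 636], [-1841, -2465]]
... * rho(b^-1) = [[-5, -3], [12, 7]]  ->  [[5257, 3027], [-20375, -11732]]
tr = 5257 + -11732 = -6475

-6475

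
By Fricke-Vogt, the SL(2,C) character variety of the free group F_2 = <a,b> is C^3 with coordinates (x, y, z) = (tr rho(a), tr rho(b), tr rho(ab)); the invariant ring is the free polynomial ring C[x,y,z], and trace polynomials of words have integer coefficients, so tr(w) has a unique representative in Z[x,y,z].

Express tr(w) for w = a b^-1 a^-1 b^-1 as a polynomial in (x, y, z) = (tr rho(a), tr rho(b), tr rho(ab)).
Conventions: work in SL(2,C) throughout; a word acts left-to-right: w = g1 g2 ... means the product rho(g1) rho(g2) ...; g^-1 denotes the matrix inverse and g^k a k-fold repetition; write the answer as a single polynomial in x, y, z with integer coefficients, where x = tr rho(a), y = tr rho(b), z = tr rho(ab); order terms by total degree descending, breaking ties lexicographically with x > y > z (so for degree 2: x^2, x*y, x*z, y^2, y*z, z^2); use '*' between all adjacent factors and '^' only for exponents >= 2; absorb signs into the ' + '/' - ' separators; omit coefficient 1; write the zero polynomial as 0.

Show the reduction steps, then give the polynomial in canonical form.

x*y*z - x^2 - z^2 + 2

tr(b^-1) = tr(b) = y
and tr(a b a) = tr(a) tr(b a) - tr(b)  (reduce the a square) = x*z - y
tr(a b a b) = tr(a b) tr(a b) - tr(1)  (split on a) = z^2 - 2
tr(b^-1 a b a) = tr(a b a) tr(b) - tr(a b a b)  (eliminate b^-1) = x*y*z - y^2 - z^2 + 2
next, tr(a^-1 b^-1 a b) = tr(b^-1 a b) tr(a) - tr(b^-1 a b a)  (eliminate a^-1) = -x*y*z + x^2 + y^2 + z^2 - 2
and tr(a b^-1 a^-1 b^-1) = tr(a^-1 b^-1 a) tr(b) - tr(a^-1 b^-1 a b)  (eliminate b^-1) = x*y*z - x^2 - z^2 + 2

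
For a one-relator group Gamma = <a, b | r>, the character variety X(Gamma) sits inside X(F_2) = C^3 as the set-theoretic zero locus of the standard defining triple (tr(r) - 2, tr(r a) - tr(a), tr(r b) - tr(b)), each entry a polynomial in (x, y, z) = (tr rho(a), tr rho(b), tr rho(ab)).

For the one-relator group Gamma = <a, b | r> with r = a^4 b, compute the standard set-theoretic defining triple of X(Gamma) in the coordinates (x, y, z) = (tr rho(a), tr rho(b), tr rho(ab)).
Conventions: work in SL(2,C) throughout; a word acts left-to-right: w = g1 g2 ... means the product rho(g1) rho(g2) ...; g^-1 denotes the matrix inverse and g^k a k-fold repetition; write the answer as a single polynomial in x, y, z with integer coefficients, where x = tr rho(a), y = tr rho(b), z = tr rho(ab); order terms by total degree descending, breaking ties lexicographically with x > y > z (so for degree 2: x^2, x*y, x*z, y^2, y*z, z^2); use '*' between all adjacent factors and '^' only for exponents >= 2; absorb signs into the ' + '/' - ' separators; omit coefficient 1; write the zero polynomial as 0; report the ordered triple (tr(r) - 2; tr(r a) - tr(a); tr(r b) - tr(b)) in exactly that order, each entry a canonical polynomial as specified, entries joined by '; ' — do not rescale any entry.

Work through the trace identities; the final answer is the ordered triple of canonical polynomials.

apply: tr(a b a) = tr(a) * tr(b a) - tr(b) = x*z - y
tr(b a^3) = tr(a) * tr(a b a) - tr(a b) = x^2*z - x*y - z
tr(a^4 b) = tr(a) * tr(b a^3) - tr(b a^2) = x^3*z - x^2*y - 2*x*z + y
tr(a^4 b a) = tr(a) * tr(a b a^3) - tr(a b a^2)  (reduce the a square) = x^4*z - x^3*y - 3*x^2*z + 2*x*y + z
tr(a^2) = tr(a) * tr(a) - tr(1)   [square of a] = x^2 - 2
tr(a^3) = tr(a) * tr(a^2) - tr(a)   [square of a] = x^3 - 3*x
tr(a^4) = tr(a) * tr(a^3) - tr(a^2)   [square of a] = x^4 - 4*x^2 + 2
tr(a^4 b^2) = tr(b) * tr(a^4 b) - tr(a^4)   [square of b] = x^3*y*z - x^4 - x^2*y^2 - 2*x*y*z + 4*x^2 + y^2 - 2
assemble the triple (tr(r) - 2; tr(r a) - x; tr(r b) - y)

x^3*z - x^2*y - 2*x*z + y - 2; x^4*z - x^3*y - 3*x^2*z + 2*x*y - x + z; x^3*y*z - x^4 - x^2*y^2 - 2*x*y*z + 4*x^2 + y^2 - y - 2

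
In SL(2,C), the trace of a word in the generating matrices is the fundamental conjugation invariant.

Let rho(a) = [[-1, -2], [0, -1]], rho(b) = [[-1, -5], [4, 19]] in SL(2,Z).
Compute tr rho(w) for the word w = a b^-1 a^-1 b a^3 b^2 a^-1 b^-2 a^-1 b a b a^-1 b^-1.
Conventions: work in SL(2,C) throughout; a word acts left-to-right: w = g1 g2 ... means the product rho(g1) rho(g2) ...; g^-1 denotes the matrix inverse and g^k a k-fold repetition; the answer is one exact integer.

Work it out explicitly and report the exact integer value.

rho(a) = [[-1, -2], [0, -1]]
... * rho(b^-1) = [[19, 5], [-4, -1]]  ->  [[-11, -3], [4, 1]]
... * rho(a^-1) = [[-1, 2], [0, -1]]  ->  [[11, -19], [-4, 7]]
... * rho(b) = [[-1, -5], [4, 19]]  ->  [[-87, -416], [32, 153]]
... * rho(a) = [[-1, -2], [0, -1]]  ->  [[87, 590], [-32, -217]]
... * rho(a) = [[-1, -2], [0, -1]]  ->  [[-87, -764], [32, 281]]
... * rho(a) = [[-1, -2], [0, -1]]  ->  [[87, 938], [-32, -345]]
... * rho(b) = [[-1, -5], [4, 19]]  ->  [[3665, 17387], [-1348, -6395]]
... * rho(b) = [[-1, -5], [4, 19]]  ->  [[65883, 312028], [-24232, -114765]]
... * rho(a^-1) = [[-1, 2], [0, -1]]  ->  [[-65883, -180262], [24232, 66301]]
... * rho(b^-1) = [[19, 5], [-4, -1]]  ->  [[-530729, -149153], [195204, 54859]]
... * rho(b^-1) = [[19, 5], [-4, -1]]  ->  [[-9487239, -2504492], [3489440, 921161]]
... * rho(a^-1) = [[-1, 2], [0, -1]]  ->  [[9487239, -16469986], [-3489440, 6057719]]
... * rho(b) = [[-1, -5], [4, 19]]  ->  [[-75367183, -360365929], [27720316, 132543861]]
... * rho(a) = [[-1, -2], [0, -1]]  ->  [[75367183, 511100295], [-27720316, -187984493]]
... * rho(b) = [[-1, -5], [4, 19]]  ->  [[1969033997, 9334069690], [-724217656, -3433103787]]
... * rho(a^-1) = [[-1, 2], [0, -1]]  ->  [[-1969033997, -5396001696], [724217656, 1984668475]]
... * rho(b^-1) = [[19, 5], [-4, -1]]  ->  [[-15827639159, -4449168289], [5821461564, 1636419805]]
tr = -15827639159 + 1636419805 = -14191219354

-14191219354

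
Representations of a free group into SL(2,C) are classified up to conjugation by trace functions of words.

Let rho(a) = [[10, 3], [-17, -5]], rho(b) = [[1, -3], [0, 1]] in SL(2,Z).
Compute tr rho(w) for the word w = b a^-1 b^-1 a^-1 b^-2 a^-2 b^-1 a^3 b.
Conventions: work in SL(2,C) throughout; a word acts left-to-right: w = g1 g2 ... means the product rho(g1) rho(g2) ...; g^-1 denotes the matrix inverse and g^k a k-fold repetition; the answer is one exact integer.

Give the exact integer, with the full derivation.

rho(b) = [[1, -3], [0, 1]]
... * rho(a^-1) = [[-5, -3], [17, 10]]  ->  [[-56, -33], [17, 10]]
... * rho(b^-1) = [[1, 3], [0, 1]]  ->  [[-56, -201], [17, 61]]
... * rho(a^-1) = [[-5, -3], [17, 10]]  ->  [[-3137, -1842], [952, 559]]
... * rho(b^-1) = [[1, 3], [0, 1]]  ->  [[-3137, -11253], [952, 3415]]
... * rho(b^-1) = [[1, 3], [0, 1]]  ->  [[-3137, -20664], [952, 6271]]
... * rho(a^-1) = [[-5, -3], [17, 10]]  ->  [[-335603, -197229], [101847, 59854]]
... * rho(a^-1) = [[-5, -3], [17, 10]]  ->  [[-1674878, -965481], [508283, 292999]]
... * rho(b^-1) = [[1, 3], [0, 1]]  ->  [[-1674878, -5990115], [508283, 1817848]]
... * rho(a) = [[10, 3], [-17, -5]]  ->  [[85083175, 24925941], [-25820586, -7564391]]
... * rho(a) = [[10, 3], [-17, -5]]  ->  [[427090753, 130619820], [-129611213, -39639803]]
... * rho(a) = [[10, 3], [-17, -5]]  ->  [[2050370590, 628173159], [-622235479, -190634624]]
... * rho(b) = [[1, -3], [0, 1]]  ->  [[2050370590, -5522938611], [-622235479, 1676071813]]
tr = 2050370590 + 1676071813 = 3726442403

3726442403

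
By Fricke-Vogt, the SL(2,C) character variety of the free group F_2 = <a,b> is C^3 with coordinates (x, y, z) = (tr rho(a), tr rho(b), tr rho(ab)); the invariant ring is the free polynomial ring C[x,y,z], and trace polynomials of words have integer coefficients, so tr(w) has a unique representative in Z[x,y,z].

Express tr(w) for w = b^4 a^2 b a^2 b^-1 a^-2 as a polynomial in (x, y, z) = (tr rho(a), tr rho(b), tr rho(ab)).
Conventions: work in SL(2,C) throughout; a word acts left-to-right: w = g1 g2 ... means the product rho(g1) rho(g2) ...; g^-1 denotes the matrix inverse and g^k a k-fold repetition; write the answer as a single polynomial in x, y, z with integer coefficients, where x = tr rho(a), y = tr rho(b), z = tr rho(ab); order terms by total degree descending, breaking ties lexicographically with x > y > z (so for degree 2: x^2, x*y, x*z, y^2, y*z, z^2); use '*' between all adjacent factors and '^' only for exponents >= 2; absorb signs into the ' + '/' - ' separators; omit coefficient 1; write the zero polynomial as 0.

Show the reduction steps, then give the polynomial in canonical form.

-x^4*y^4*z^2 + x^5*y^3*z + 2*x^3*y^5*z + x^3*y^3*z^3 - x^4*y^4 + 2*x^4*y^2*z^2 - x^2*y^6 - x^2*y^4*z^2 - 2*x^5*y*z - 8*x^3*y^3*z - 2*x^3*y*z^3 + 2*x^4*y^2 + 6*x^2*y^4 + 2*x^2*y^2*z^2 + 8*x^3*y*z + x*y^3*z - 9*x^2*y^2 - y^4 - 2*x*y*z + x^2 + 4*y^2 - 2

and tr(a b a b) = tr(a b) * tr(a b) - tr(1)  (split on a) = z^2 - 2
tr(a b a) = tr(a) * tr(b a) - tr(b)  (reduce the a square) = x*z - y
tr(b a b^2 a) = tr(b) * tr(a b a b) - tr(a b a)  (reduce the b square) = y*z^2 - x*z - y
tr(a b^2) = tr(b) * tr(a b) - tr(a)  (reduce the b square) = y*z - x
and tr(b a b^2) = tr(b) * tr(a b^2) - tr(a b)  (reduce the b square) = y^2*z - x*y - z
next, tr(b a^2 b a b) = tr(a) * tr(b a b^2 a) - tr(b a b^2)  (reduce the a square) = x*y*z^2 - x^2*z - y^2*z + z
next, tr(b a^2 b a) = tr(a) * tr(b a b a) - tr(b a b)  (reduce the a square) = x*z^2 - y*z - x
tr(b^3 a^2 b a) = tr(b) * tr(b a^2 b a b) - tr(b a^2 b a)  (reduce the b square) = x*y^2*z^2 - x^2*y*z - y^3*z - x*z^2 + 2*y*z + x
tr(b^2) = tr(b) * tr(b) - tr(1)  (reduce the b square) = y^2 - 2
and tr(b^3) = tr(b) * tr(b^2) - tr(b)  (reduce the b square) = y^3 - 3*y
tr(b a^2 b^2) = tr(a) * tr(b^3 a) - tr(b^3)  (reduce the a square) = x*y^2*z - x^2*y - y^3 - x*z + 3*y
and tr(b a^2 b) = tr(a) * tr(b^2 a) - tr(b^2)  (reduce the a square) = x*y*z - x^2 - y^2 + 2
tr(b^3 a^2 b) = tr(b) * tr(b a^2 b^2) - tr(b a^2 b)  (reduce the b square) = x*y^3*z - x^2*y^2 - y^4 - 2*x*y*z + x^2 + 4*y^2 - 2
tr(b^3 a^2 b a^2) = tr(a) * tr(b^3 a^2 b a) - tr(b^3 a^2 b)  (reduce the a square) = x^2*y^2*z^2 - x^3*y*z - 2*x*y^3*z + x^2*y^2 - x^2*z^2 + y^4 + 4*x*y*z - 4*y^2 + 2
tr(b a b a^2 b) = tr(a) * tr(b^2 a b a) - tr(b^2 a b)  (reduce the a square) = x*y*z^2 - x^2*z - y^2*z + z
tr(a b^3 a b a) = tr(b) * tr(b a b a^2 b) - tr(b a b a^2)  (reduce the b square) = x*y^2*z^2 - x^2*y*z - y^3*z - x*z^2 + 2*y*z + x
tr(a b^3 a b) = tr(b) * tr(a b a b^2) - tr(a b a b)  (reduce the b square) = y^2*z^2 - x*y*z - y^2 - z^2 + 2
and tr(b a^3 b^3 a) = tr(a) * tr(a b^3 a b a) - tr(a b^3 a b)  (reduce the a square) = x^2*y^2*z^2 - x^3*y*z - x*y^3*z - x^2*z^2 - y^2*z^2 + 3*x*y*z + x^2 + y^2 + z^2 - 2
tr(a b^4) = tr(b) * tr(a b^3) - tr(a b^2)  (reduce the b square) = y^3*z - x*y^2 - 2*y*z + x
and tr(b a^3 b^3) = tr(a) * tr(a b^4 a) - tr(a b^4)  (reduce the a square) = x^2*y^3*z - x^3*y^2 - x*y^4 - 2*x^2*y*z - y^3*z + x^3 + 5*x*y^2 + 2*y*z - 3*x
and tr(b a^2 b a^3 b^2) = tr(a) * tr(b a^3 b^3 a) - tr(b a^3 b^3)  (reduce the a square) = x^3*y^2*z^2 - x^4*y*z - 2*x^2*y^3*z + x^3*y^2 - x^3*z^2 + x*y^4 - x*y^2*z^2 + 5*x^2*y*z + y^3*z - 4*x*y^2 + x*z^2 - 2*y*z + x
tr(a b a^3 b) = tr(a) * tr(a b a b a) - tr(a b a b)  (reduce the a square) = x^2*z^2 - x*y*z - x^2 - z^2 + 2
tr(a^2 b a) = tr(a) * tr(b a^2) - tr(b a)  (reduce the a square) = x^2*z - x*y - z
tr(a b a^3) = tr(a) * tr(a^2 b a) - tr(a^2 b)  (reduce the a square) = x^3*z - x^2*y - 2*x*z + y
next, tr(b a^3 b^2 a) = tr(b) * tr(a b a^3 b) - tr(a b a^3)  (reduce the b square) = x^2*y*z^2 - x^3*z - x*y^2*z - y*z^2 + 2*x*z + y
tr(b a^3 b^2) = tr(a) * tr(b^3 a^2) - tr(b^3 a)  (reduce the a square) = x^2*y^2*z - x^3*y - x*y^3 - x^2*z - y^2*z + 4*x*y + z
and tr(b a^2 b a^3 b) = tr(a) * tr(b a^3 b^2 a) - tr(b a^3 b^2)  (reduce the a square) = x^3*y*z^2 - x^4*z - 2*x^2*y^2*z + x^3*y + x*y^3 - x*y*z^2 + 3*x^2*z + y^2*z - 3*x*y - z
tr(a b^4 a^2 b a^2) = tr(b) * tr(b a^2 b a^3 b^2) - tr(b a^2 b a^3 b)  (reduce the b square) = x^3*y^3*z^2 - x^4*y^2*z - 2*x^2*y^4*z + x^3*y^3 - 2*x^3*y*z^2 + x*y^5 - x*y^3*z^2 + x^4*z + 7*x^2*y^2*z + y^4*z - x^3*y - 5*x*y^3 + 2*x*y*z^2 - 3*x^2*z - 3*y^2*z + 4*x*y + z
tr(b a b a b a) = tr(a b) * tr(a b a b) - tr(a^-1 b^-1)  (split on a) = z^3 - 3*z
tr(a^2 b a b a b) = tr(a) * tr(b a b a b a) - tr(b a b a b)  (reduce the a square) = x*z^3 - y*z^2 - 2*x*z + y
next, tr(b a^2 b a b a b) = tr(b) * tr(a^2 b a b a b) - tr(a^2 b a b a)  (reduce the b square) = x*y*z^3 - x^2*z^2 - y^2*z^2 - x*y*z + x^2 + y^2 + z^2 - 2
tr(b a b^3 a^2 b a) = tr(b) * tr(b a^2 b a b a b) - tr(b a^2 b a b a)  (reduce the b square) = x*y^2*z^3 - x^2*y*z^2 - y^3*z^2 - x*y^2*z - x*z^3 + x^2*y + y^3 + 2*y*z^2 + 2*x*z - 3*y
tr(a^2) = tr(a) * tr(a) - tr(1)  (reduce the a square) = x^2 - 2
tr(a^3) = tr(a) * tr(a^2) - tr(a)  (reduce the a square) = x^3 - 3*x
next, tr(a b^2 a^2) = tr(b) * tr(a^3 b) - tr(a^3)  (reduce the b square) = x^2*y*z - x^3 - x*y^2 - y*z + 3*x
next, tr(a^2 b^2 a b^2) = tr(b) * tr(a b^2 a^2 b) - tr(a b^2 a^2)  (reduce the b square) = x*y^2*z^2 - 2*x^2*y*z - y^3*z + x^3 + x*y^2 + 2*y*z - 3*x
next, tr(b a b^3 a^2 b) = tr(b) * tr(a^2 b^2 a b^2) - tr(a^2 b^2 a b)  (reduce the b square) = x*y^3*z^2 - 2*x^2*y^2*z - y^4*z + x^3*y + x*y^3 - x*y*z^2 + x^2*z + 3*y^2*z - 3*x*y - z
and tr(b a^2 b a^2 b a b^2) = tr(a) * tr(b a b^3 a^2 b a) - tr(b a b^3 a^2 b)  (reduce the a square) = x^2*y^2*z^3 - x^3*y*z^2 - 2*x*y^3*z^2 + x^2*y^2*z - x^2*z^3 + y^4*z + 3*x*y*z^2 + x^2*z - 3*y^2*z + z
tr(b a^2 b a^2 b a b) = tr(a) * tr(b a b^2 a^2 b a) - tr(b a b^2 a^2 b)  (reduce the a square) = x^2*y*z^3 - x^3*z^2 - 2*x*y^2*z^2 + x^2*y*z + y^3*z + x*z^2 - 2*y*z + x
tr(a b^4 a^2 b a^2 b) = tr(b) * tr(b a^2 b a^2 b a b^2) - tr(b a^2 b a^2 b a b)  (reduce the b square) = x^2*y^3*z^3 - x^3*y^2*z^2 - 2*x*y^4*z^2 + x^2*y^3*z - 2*x^2*y*z^3 + y^5*z + x^3*z^2 + 5*x*y^2*z^2 - 4*y^3*z - x*z^2 + 3*y*z - x
tr(b^4 a^2 b a^2 b^-1 a) = tr(a b^4 a^2 b a^2) * tr(b) - tr(a b^4 a^2 b a^2 b)  (eliminate b^-1) = x^3*y^4*z^2 - x^4*y^3*z - 2*x^2*y^5*z - x^2*y^3*z^3 + x^3*y^4 - x^3*y^2*z^2 + x*y^6 + x*y^4*z^2 + x^4*y*z + 6*x^2*y^3*z + 2*x^2*y*z^3 - x^3*y^2 - x^3*z^2 - 5*x*y^4 - 3*x*y^2*z^2 - 3*x^2*y*z + y^3*z + 4*x*y^2 + x*z^2 - 2*y*z + x
tr(b^4 a^2 b a^2 b^-1 a^-1) = tr(b^4 a^2 b a^2 b^-1) * tr(a) - tr(b^4 a^2 b a^2 b^-1 a)  (eliminate a^-1) = -x^3*y^4*z^2 + x^4*y^3*z + 2*x^2*y^5*z + x^2*y^3*z^3 - x^3*y^4 + 2*x^3*y^2*z^2 - x*y^6 - x*y^4*z^2 - 2*x^4*y*z - 8*x^2*y^3*z - 2*x^2*y*z^3 + 2*x^3*y^2 + 6*x*y^4 + 3*x*y^2*z^2 + 7*x^2*y*z - y^3*z - 8*x*y^2 - x*z^2 + 2*y*z + x
and tr(b^4 a^2 b a^2 b^-1 a^-2) = tr(b^4 a^2 b a^2 b^-1 a^-1) * tr(a) - tr(b^4 a^2 b a^2 b^-1)  (eliminate a^-1) = -x^4*y^4*z^2 + x^5*y^3*z + 2*x^3*y^5*z + x^3*y^3*z^3 - x^4*y^4 + 2*x^4*y^2*z^2 - x^2*y^6 - x^2*y^4*z^2 - 2*x^5*y*z - 8*x^3*y^3*z - 2*x^3*y*z^3 + 2*x^4*y^2 + 6*x^2*y^4 + 2*x^2*y^2*z^2 + 8*x^3*y*z + x*y^3*z - 9*x^2*y^2 - y^4 - 2*x*y*z + x^2 + 4*y^2 - 2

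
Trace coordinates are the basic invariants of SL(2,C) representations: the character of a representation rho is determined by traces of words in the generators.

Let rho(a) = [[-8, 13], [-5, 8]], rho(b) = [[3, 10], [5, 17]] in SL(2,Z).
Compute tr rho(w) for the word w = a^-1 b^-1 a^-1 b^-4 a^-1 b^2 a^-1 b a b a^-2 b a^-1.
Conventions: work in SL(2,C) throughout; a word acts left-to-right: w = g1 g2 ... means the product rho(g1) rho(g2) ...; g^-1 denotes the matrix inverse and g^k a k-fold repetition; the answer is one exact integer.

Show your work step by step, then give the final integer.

rho(a^-1) = [[8, -13], [5, -8]]
... * rho(b^-1) = [[17, -10], [-5, 3]]  ->  [[201, -119], [125, -74]]
... * rho(a^-1) = [[8, -13], [5, -8]]  ->  [[1013, -1661], [630, -1033]]
... * rho(b^-1) = [[17, -10], [-5, 3]]  ->  [[25526, -15113], [15875, -9399]]
... * rho(b^-1) = [[17, -10], [-5, 3]]  ->  [[509507, -300599], [316870, -186947]]
... * rho(b^-1) = [[17, -10], [-5, 3]]  ->  [[10164614, -5996867], [6321525, -3729541]]
... * rho(b^-1) = [[17, -10], [-5, 3]]  ->  [[202782773, -119636741], [126113630, -74403873]]
... * rho(a^-1) = [[8, -13], [5, -8]]  ->  [[1024078479, -1679082121], [636889675, -1044246206]]
... * rho(b) = [[3, 10], [5, 17]]  ->  [[-5323175168, -18303611267], [-3310562005, -11383288752]]
... * rho(b) = [[3, 10], [5, 17]]  ->  [[-107487581839, -364393143219], [-66848129775, -226621528834]]
... * rho(a^-1) = [[8, -13], [5, -8]]  ->  [[-2681866370807, 4312483709659], [-1667892682370, 2681997917747]]
... * rho(b) = [[3, 10], [5, 17]]  ->  [[13516819435874, 46493559356133], [8406311541625, 28915037777999]]
... * rho(a) = [[-8, 13], [-5, 8]]  ->  [[-340602352267657, 547667127515426], [-211825681222995, 340602352265117]]
... * rho(b) = [[3, 10], [5, 17]]  ->  [[1716528580774159, 5904317645085672], [1067534717656600, 3671983176277039]]
... * rho(a^-1) = [[8, -13], [5, -8]]  ->  [[43253816871621632, -69549412710749443], [26900193622637995, -43253816739752112]]
... * rho(a^-1) = [[8, -13], [5, -8]]  ->  [[-1716528580774159, -5904317645085672], [-1067534717656600, -3671983176277039]]
... * rho(b) = [[3, 10], [5, 17]]  ->  [[-34671173967750837, -117538685774198014], [-21562520034354995, -73099061173275663]]
... * rho(a^-1) = [[8, -13], [5, -8]]  ->  [[-865062820612996766, 1391034747774344993], [-537995466141218275, 865105249832820239]]
tr = -865062820612996766 + 865105249832820239 = 42429219823473

42429219823473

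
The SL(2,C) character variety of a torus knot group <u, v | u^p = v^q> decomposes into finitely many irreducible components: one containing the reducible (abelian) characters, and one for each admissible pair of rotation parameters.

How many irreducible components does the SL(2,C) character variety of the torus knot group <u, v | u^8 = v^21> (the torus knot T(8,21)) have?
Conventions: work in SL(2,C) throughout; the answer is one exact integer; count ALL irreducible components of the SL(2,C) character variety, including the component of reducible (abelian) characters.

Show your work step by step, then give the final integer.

Gamma = < u, v | u^8 = v^21 > (torus knot T(8,21)); the central element u^8 = v^21 acts as +I or -I in any irreducible SL(2,C) representation.
On an irreducible component, tr(u) is locked at 2*cos(pi*alpha/8) for some alpha in 1..7, and tr(v) at 2*cos(pi*beta/21) for some beta in 1..20.
u^8 = (-1)^alpha I and v^21 = (-1)^beta I must agree, so alpha and beta have equal parity.
count pairs: odd alpha (4 choices) x odd beta (10), plus even alpha (3) x even beta (10): 4*10 + 3*10 = 70.
components with irreducible characters: 70; plus the single component of reducible (abelian) characters: total 71.

71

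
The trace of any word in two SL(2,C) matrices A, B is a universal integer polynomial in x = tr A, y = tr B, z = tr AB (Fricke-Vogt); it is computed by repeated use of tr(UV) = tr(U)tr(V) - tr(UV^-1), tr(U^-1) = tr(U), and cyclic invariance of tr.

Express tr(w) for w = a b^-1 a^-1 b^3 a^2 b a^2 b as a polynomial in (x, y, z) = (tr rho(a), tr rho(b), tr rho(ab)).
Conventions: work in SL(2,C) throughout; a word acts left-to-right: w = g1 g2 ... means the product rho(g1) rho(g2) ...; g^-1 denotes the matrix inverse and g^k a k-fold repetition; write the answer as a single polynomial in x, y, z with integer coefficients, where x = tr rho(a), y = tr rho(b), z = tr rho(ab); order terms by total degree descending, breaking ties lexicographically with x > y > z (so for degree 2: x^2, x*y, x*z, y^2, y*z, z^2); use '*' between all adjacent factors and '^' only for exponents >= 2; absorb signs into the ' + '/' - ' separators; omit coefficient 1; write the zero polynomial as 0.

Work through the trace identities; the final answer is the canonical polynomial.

next, tr(b a b a) = tr(a b) tr(a b) - tr(1)   [split at a repeated a] = z^2 - 2
and tr(b a b a b a) = tr(b a b a) tr(b a) - tr(a b)   [split at a repeated b] = z^3 - 3*z
tr(a b a) = tr(a) tr(b a) - tr(b)   [square of a] = x*z - y
tr(b a b a b) = tr(b) tr(a b a b) - tr(a b a)   [square of b] = y*z^2 - x*z - y
and tr(b a b a^2 b a) = tr(a) tr(b a b a b a) - tr(b a b a b)   [square of a] = x*z^3 - y*z^2 - 2*x*z + y
tr(b a b) = tr(b) tr(a b) - tr(a)   [square of b] = y*z - x
tr(a b a^2 b) = tr(a) tr(b a b a) - tr(b a b)   [square of a] = x*z^2 - y*z - x
and tr(a b a^2) = tr(a) tr(b a^2) - tr(b a)   [square of a] = x^2*z - x*y - z
tr(b a b a^2 b) = tr(b) tr(a b a^2 b) - tr(a b a^2)   [square of b] = x*y*z^2 - x^2*z - y^2*z + z
tr(a^2 b a^2 b a b) = tr(a) tr(b a b a^2 b a) - tr(b a b a^2 b)   [square of a] = x^2*z^3 - 2*x*y*z^2 - x^2*z + y^2*z + x*y - z
tr(b^2) = tr(b) tr(b) - tr(1)   [square of b] = y^2 - 2
tr(b a^2 b) = tr(a) tr(b^2 a) - tr(b^2)   [square of a] = x*y*z - x^2 - y^2 + 2
tr(b a^2 b a^2) = tr(a) tr(b a^2 b a) - tr(b a^2 b)   [square of a] = x^2*z^2 - 2*x*y*z + y^2 - 2
tr(a^2 b a^2 b a) = tr(a) tr(b a^2 b a^2) - tr(b a^2 b a)   [square of a] = x^3*z^2 - 2*x^2*y*z + x*y^2 - x*z^2 + y*z - x
tr(b^2 a^2 b a^2 b a) = tr(b) tr(a^2 b a^2 b a b) - tr(a^2 b a^2 b a)   [square of b] = x^2*y*z^3 - x^3*z^2 - 2*x*y^2*z^2 + x^2*y*z + y^3*z + x*z^2 - 2*y*z + x
and tr(a b a b a b^2) = tr(b) tr(a b a b a b) - tr(a b a b a)   [square of b] = y*z^3 - x*z^2 - 2*y*z + x
and tr(b^3 a b a b a) = tr(b) tr(a b a b a b^2) - tr(a b a b a b)   [square of b] = y^2*z^3 - x*y*z^2 - 2*y^2*z - z^3 + x*y + 3*z
tr(a b a b^3) = tr(b) tr(a b a b^2) - tr(a b a b)   [square of b] = y^2*z^2 - x*y*z - y^2 - z^2 + 2
tr(b^3 a b a b) = tr(b) tr(a b a b^3) - tr(a b a b^2)   [square of b] = y^3*z^2 - x*y^2*z - y^3 - 2*y*z^2 + x*z + 3*y
and tr(b a^2 b^3 a b a) = tr(a) tr(b^3 a b a b a) - tr(b^3 a b a b)   [square of a] = x*y^2*z^3 - x^2*y*z^2 - y^3*z^2 - x*y^2*z - x*z^3 + x^2*y + y^3 + 2*y*z^2 + 2*x*z - 3*y
next, tr(a^2 b^3 a b) = tr(b) tr(b a b a^2 b) - tr(b a b a^2)   [square of b] = x*y^2*z^2 - x^2*y*z - y^3*z - x*z^2 + 2*y*z + x
and tr(a b^3 a) = tr(b) tr(b a^2 b) - tr(b a^2)   [square of b] = x*y^2*z - x^2*y - y^3 - x*z + 3*y
next, tr(a b^3) = tr(b) tr(b a b) - tr(b a)   [square of b] = y^2*z - x*y - z
and tr(a^2 b^3 a) = tr(a) tr(a b^3 a) - tr(a b^3)   [square of a] = x^2*y^2*z - x^3*y - x*y^3 - x^2*z - y^2*z + 4*x*y + z
and tr(b a^2 b^3 a b) = tr(b) tr(a^2 b^3 a b) - tr(a^2 b^3 a)   [square of b] = x*y^3*z^2 - 2*x^2*y^2*z - y^4*z + x^3*y + x*y^3 - x*y*z^2 + x^2*z + 3*y^2*z - 3*x*y - z
next, tr(b a^2 b a^2 b^3 a) = tr(a) tr(b a^2 b^3 a b a) - tr(b a^2 b^3 a b)   [square of a] = x^2*y^2*z^3 - x^3*y*z^2 - 2*x*y^3*z^2 + x^2*y^2*z - x^2*z^3 + y^4*z + 3*x*y*z^2 + x^2*z - 3*y^2*z + z
next, tr(b a^2 b^4 a) = tr(b) tr(a b a^2 b^3) - tr(a b a^2 b^2)   [square of b] = x*y^3*z^2 - x^2*y^2*z - y^4*z - 2*x*y*z^2 + x^2*z + 3*y^2*z + x*y - z
next, tr(b a^2 b^3) = tr(b) tr(b^2 a^2 b) - tr(b^2 a^2)   [square of b] = x*y^3*z - x^2*y^2 - y^4 - 2*x*y*z + x^2 + 4*y^2 - 2
and tr(b a^2 b^4) = tr(b) tr(b a^2 b^3) - tr(b a^2 b^2)   [square of b] = x*y^4*z - x^2*y^3 - y^5 - 3*x*y^2*z + 2*x^2*y + 5*y^3 + x*z - 5*y
next, tr(b a^2 b a^2 b^3) = tr(a) tr(b a^2 b^4 a) - tr(b a^2 b^4)   [square of a] = x^2*y^3*z^2 - x^3*y^2*z - 2*x*y^4*z + x^2*y^3 - 2*x^2*y*z^2 + y^5 + x^3*z + 6*x*y^2*z - x^2*y - 5*y^3 - 2*x*z + 5*y
and tr(a b^3 a^2 b a^2 b a) = tr(a) tr(b a^2 b a^2 b^3 a) - tr(b a^2 b a^2 b^3)   [square of a] = x^3*y^2*z^3 - x^4*y*z^2 - 3*x^2*y^3*z^2 + 2*x^3*y^2*z - x^3*z^3 + 3*x*y^4*z - x^2*y^3 + 5*x^2*y*z^2 - y^5 - 9*x*y^2*z + x^2*y + 5*y^3 + 3*x*z - 5*y
tr(a b a b a b a b) = tr(a b) tr(a b a b a b) - tr(a^-1 b^-1 a^-1 b^-1)   [split at a repeated a] = z^4 - 4*z^2 + 2
tr(b a b a b a b^2 a) = tr(b) tr(a b a b a b a b) - tr(a b a b a b a)   [square of b] = y*z^4 - x*z^3 - 3*y*z^2 + 2*x*z + y
and tr(b a^2 b a b a b a b) = tr(a) tr(b a b a b a b^2 a) - tr(b a b a b a b^2)   [square of a] = x*y*z^4 - x^2*z^3 - y^2*z^3 - 2*x*y*z^2 + 2*x^2*z + 2*y^2*z + z^3 - 3*z
next, tr(b a^2 b a b a b a) = tr(a) tr(b a b a b a b a) - tr(b a b a b a b)   [square of a] = x*z^4 - y*z^3 - 3*x*z^2 + 2*y*z + x
tr(b a b a b^3 a^2 b a) = tr(b) tr(b a^2 b a b a b a b) - tr(b a^2 b a b a b a)   [square of b] = x*y^2*z^4 - x^2*y*z^3 - y^3*z^3 - 2*x*y^2*z^2 - x*z^4 + 2*x^2*y*z + 2*y^3*z + 2*y*z^3 + 3*x*z^2 - 5*y*z - x
tr(a b a b^2 a^2 b) = tr(a) tr(b a b a b^2 a) - tr(b a b a b^2)   [square of a] = x*y*z^3 - x^2*z^2 - y^2*z^2 - x*y*z + x^2 + y^2 + z^2 - 2
tr(a^3 b a b) = tr(a) tr(a b a b a) - tr(a b a b)   [square of a] = x^2*z^2 - x*y*z - x^2 - z^2 + 2
tr(a^3 b a) = tr(a) tr(a^2 b a) - tr(a^2 b)   [square of a] = x^3*z - x^2*y - 2*x*z + y
and tr(a b a b^2 a^2) = tr(b) tr(a^3 b a b) - tr(a^3 b a)   [square of b] = x^2*y*z^2 - x^3*z - x*y^2*z - y*z^2 + 2*x*z + y
tr(b a^2 b^2 a b a b) = tr(b) tr(a b a b^2 a^2 b) - tr(a b a b^2 a^2)   [square of b] = x*y^2*z^3 - 2*x^2*y*z^2 - y^3*z^2 + x^3*z + x^2*y + y^3 + 2*y*z^2 - 2*x*z - 3*y
tr(b a^2 b^2 a b a) = tr(b) tr(a b a b a^2 b) - tr(a b a b a^2)   [square of b] = x*y*z^3 - x^2*z^2 - y^2*z^2 - x*y*z + x^2 + y^2 + z^2 - 2
and tr(b a b a b^3 a^2 b) = tr(b) tr(b a^2 b^2 a b a b) - tr(b a^2 b^2 a b a)   [square of b] = x*y^3*z^3 - 2*x^2*y^2*z^2 - y^4*z^2 + x^3*y*z - x*y*z^3 + x^2*y^2 + x^2*z^2 + y^4 + 3*y^2*z^2 - x*y*z - x^2 - 4*y^2 - z^2 + 2
next, tr(a b^3 a^2 b a^2 b a b) = tr(a) tr(b a b a b^3 a^2 b a) - tr(b a b a b^3 a^2 b)   [square of a] = x^2*y^2*z^4 - x^3*y*z^3 - 2*x*y^3*z^3 - x^2*z^4 + y^4*z^2 + x^3*y*z + 2*x*y^3*z + 3*x*y*z^3 - x^2*y^2 + 2*x^2*z^2 - y^4 - 3*y^2*z^2 - 4*x*y*z + 4*y^2 + z^2 - 2
tr(b^3 a^2 b a^2 b a b^-1 a) = tr(a b^3 a^2 b a^2 b a) tr(b) - tr(a b^3 a^2 b a^2 b a b)   [inverse elimination on b] = x^3*y^3*z^3 - x^4*y^2*z^2 - 3*x^2*y^4*z^2 - x^2*y^2*z^4 + 2*x^3*y^3*z + 3*x*y^5*z + 2*x*y^3*z^3 - x^2*y^4 + 5*x^2*y^2*z^2 + x^2*z^4 - y^6 - y^4*z^2 - x^3*y*z - 11*x*y^3*z - 3*x*y*z^3 + 2*x^2*y^2 - 2*x^2*z^2 + 6*y^4 + 3*y^2*z^2 + 7*x*y*z - 9*y^2 - z^2 + 2
tr(a b^-1 a^-1 b^3 a^2 b a^2 b) = tr(b^3 a^2 b a^2 b a b^-1) tr(a) - tr(b^3 a^2 b a^2 b a b^-1 a)   [inverse elimination on a] = -x^3*y^3*z^3 + x^4*y^2*z^2 + 3*x^2*y^4*z^2 + x^2*y^2*z^4 - 2*x^3*y^3*z + x^3*y*z^3 - 3*x*y^5*z - 2*x*y^3*z^3 - x^4*z^2 + x^2*y^4 - 7*x^2*y^2*z^2 - x^2*z^4 + y^6 + y^4*z^2 + 2*x^3*y*z + 12*x*y^3*z + 3*x*y*z^3 - 2*x^2*y^2 + 3*x^2*z^2 - 6*y^4 - 3*y^2*z^2 - 9*x*y*z + x^2 + 9*y^2 + z^2 - 2

-x^3*y^3*z^3 + x^4*y^2*z^2 + 3*x^2*y^4*z^2 + x^2*y^2*z^4 - 2*x^3*y^3*z + x^3*y*z^3 - 3*x*y^5*z - 2*x*y^3*z^3 - x^4*z^2 + x^2*y^4 - 7*x^2*y^2*z^2 - x^2*z^4 + y^6 + y^4*z^2 + 2*x^3*y*z + 12*x*y^3*z + 3*x*y*z^3 - 2*x^2*y^2 + 3*x^2*z^2 - 6*y^4 - 3*y^2*z^2 - 9*x*y*z + x^2 + 9*y^2 + z^2 - 2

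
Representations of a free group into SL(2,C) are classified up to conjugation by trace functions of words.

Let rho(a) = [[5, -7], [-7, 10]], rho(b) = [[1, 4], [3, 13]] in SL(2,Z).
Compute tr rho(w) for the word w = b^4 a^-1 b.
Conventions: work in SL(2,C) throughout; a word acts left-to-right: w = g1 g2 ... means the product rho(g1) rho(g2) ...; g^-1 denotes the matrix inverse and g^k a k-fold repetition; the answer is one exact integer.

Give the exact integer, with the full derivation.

4650056

rho(b) = [[1, 4], [3, 13]]
... * rho(b) = [[1, 4], [3, 13]]  ->  [[13, 56], [42, 181]]
... * rho(b) = [[1, 4], [3, 13]]  ->  [[181, 780], [585, 2521]]
... * rho(b) = [[1, 4], [3, 13]]  ->  [[2521, 10864], [8148, 35113]]
... * rho(a^-1) = [[10, 7], [7, 5]]  ->  [[101258, 71967], [327271, 232601]]
... * rho(b) = [[1, 4], [3, 13]]  ->  [[317159, 1340603], [1025074, 4332897]]
tr = 317159 + 4332897 = 4650056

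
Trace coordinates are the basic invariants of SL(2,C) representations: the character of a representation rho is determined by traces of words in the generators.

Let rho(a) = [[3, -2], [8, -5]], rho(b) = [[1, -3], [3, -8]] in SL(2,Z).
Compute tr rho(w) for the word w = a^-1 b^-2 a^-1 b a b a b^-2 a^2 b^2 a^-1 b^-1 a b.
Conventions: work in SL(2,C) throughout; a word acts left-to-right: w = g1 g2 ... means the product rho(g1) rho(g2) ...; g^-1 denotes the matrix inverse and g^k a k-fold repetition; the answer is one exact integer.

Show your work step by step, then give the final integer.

rho(a^-1) = [[-5, 2], [-8, 3]]
... * rho(b^-1) = [[-8, 3], [-3, 1]]  ->  [[34, -13], [55, -21]]
... * rho(b^-1) = [[-8, 3], [-3, 1]]  ->  [[-233, 89], [-377, 144]]
... * rho(a^-1) = [[-5, 2], [-8, 3]]  ->  [[453, -199], [733, -322]]
... * rho(b) = [[1, -3], [3, -8]]  ->  [[-144, 233], [-233, 377]]
... * rho(a) = [[3, -2], [8, -5]]  ->  [[1432, -877], [2317, -1419]]
... * rho(b) = [[1, -3], [3, -8]]  ->  [[-1199, 2720], [-1940, 4401]]
... * rho(a) = [[3, -2], [8, -5]]  ->  [[18163, -11202], [29388, -18125]]
... * rho(b^-1) = [[-8, 3], [-3, 1]]  ->  [[-111698, 43287], [-180729, 70039]]
... * rho(b^-1) = [[-8, 3], [-3, 1]]  ->  [[763723, -291807], [1235715, -472148]]
... * rho(a) = [[3, -2], [8, -5]]  ->  [[-43287, -68411], [-70039, -110690]]
... * rho(a) = [[3, -2], [8, -5]]  ->  [[-677149, 428629], [-1095637, 693528]]
... * rho(b) = [[1, -3], [3, -8]]  ->  [[608738, -1397585], [984947, -2261313]]
... * rho(b) = [[1, -3], [3, -8]]  ->  [[-3584017, 9354466], [-5798992, 15135663]]
... * rho(a^-1) = [[-5, 2], [-8, 3]]  ->  [[-56915643, 20895364], [-92090344, 33809005]]
... * rho(b^-1) = [[-8, 3], [-3, 1]]  ->  [[392639052, -149851565], [635295737, -242462027]]
... * rho(a) = [[3, -2], [8, -5]]  ->  [[-20895364, -36020279], [-33809005, -58281339]]
... * rho(b) = [[1, -3], [3, -8]]  ->  [[-128956201, 350848324], [-208653022, 567677727]]
tr = -128956201 + 567677727 = 438721526

438721526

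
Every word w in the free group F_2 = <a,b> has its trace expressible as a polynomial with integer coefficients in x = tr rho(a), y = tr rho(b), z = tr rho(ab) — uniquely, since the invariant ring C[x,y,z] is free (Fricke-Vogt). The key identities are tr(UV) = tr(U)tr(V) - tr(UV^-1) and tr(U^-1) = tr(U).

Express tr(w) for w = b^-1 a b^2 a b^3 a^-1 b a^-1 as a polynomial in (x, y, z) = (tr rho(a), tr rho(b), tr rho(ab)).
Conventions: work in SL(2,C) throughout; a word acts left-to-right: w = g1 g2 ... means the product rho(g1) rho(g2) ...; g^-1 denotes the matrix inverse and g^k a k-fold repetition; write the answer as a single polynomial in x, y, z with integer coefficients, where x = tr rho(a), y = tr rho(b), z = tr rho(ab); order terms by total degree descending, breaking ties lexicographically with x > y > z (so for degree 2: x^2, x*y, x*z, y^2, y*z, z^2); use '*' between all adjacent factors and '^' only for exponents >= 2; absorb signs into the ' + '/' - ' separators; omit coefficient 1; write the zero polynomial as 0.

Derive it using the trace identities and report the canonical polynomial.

-x^2*y^5*z^2 + 2*x^3*y^4*z + x*y^6*z + 2*x*y^4*z^3 - x^4*y^3 - x^2*y^5 - 2*x^2*y^3*z^2 - y^5*z^2 - y^3*z^4 - x^3*y^2*z - 3*x*y^4*z - x*y^2*z^3 + x^4*y + 4*x^2*y^3 + 3*x^2*y*z^2 + 4*y^3*z^2 + y*z^4 - x^3*z - 2*x*y^2*z - x*z^3 - 3*x^2*y - 3*y*z^2 + 4*x*z + y

tr(a b^2) = tr(b) * tr(a b) - tr(a)  (reduce the b square) = y*z - x
tr(b^2 a b) = tr(b) * tr(a b^2) - tr(a b)  (reduce the b square) = y^2*z - x*y - z
tr(b^3 a b) = tr(b) * tr(b^2 a b) - tr(b^2 a)  (reduce the b square) = y^3*z - x*y^2 - 2*y*z + x
tr(a b^5) = tr(b) * tr(b^3 a b) - tr(b^3 a)  (reduce the b square) = y^4*z - x*y^3 - 3*y^2*z + 2*x*y + z
tr(b^2 a b^4) = tr(b) * tr(a b^5) - tr(a b^4)  (reduce the b square) = y^5*z - x*y^4 - 4*y^3*z + 3*x*y^2 + 3*y*z - x
tr(a b a b) = tr(b a) * tr(b a) - tr(1)  (split on b) = z^2 - 2
tr(a b a) = tr(a) * tr(b a) - tr(b)  (reduce the a square) = x*z - y
tr(a b a b^2) = tr(b) * tr(a b a b) - tr(a b a)  (reduce the b square) = y*z^2 - x*z - y
tr(a b^3 a b) = tr(b) * tr(a b a b^2) - tr(a b a b)  (reduce the b square) = y^2*z^2 - x*y*z - y^2 - z^2 + 2
tr(b^2) = tr(b) * tr(b) - tr(1)  (reduce the b square) = y^2 - 2
tr(a^2 b^2) = tr(a) * tr(b^2 a) - tr(b^2)  (reduce the a square) = x*y*z - x^2 - y^2 + 2
tr(a b^3 a) = tr(b) * tr(a^2 b^2) - tr(a^2 b)  (reduce the b square) = x*y^2*z - x^2*y - y^3 - x*z + 3*y
tr(a b^2 a b^3) = tr(b) * tr(a b^3 a b) - tr(a b^3 a)  (reduce the b square) = y^3*z^2 - 2*x*y^2*z + x^2*y - y*z^2 + x*z - y
tr(a b^2 a b^2) = tr(b) * tr(a b^2 a b) - tr(a b^2 a)  (reduce the b square) = y^2*z^2 - 2*x*y*z + x^2 - 2
tr(b^2 a b^2 a b^2) = tr(b) * tr(a b^2 a b^3) - tr(a b^2 a b^2)  (reduce the b square) = y^4*z^2 - 2*x*y^3*z + x^2*y^2 - 2*y^2*z^2 + 3*x*y*z - x^2 - y^2 + 2
tr(b a b^2 a b^4) = tr(b) * tr(b^2 a b^2 a b^2) - tr(b^2 a b^2 a b)  (reduce the b square) = y^5*z^2 - 2*x*y^4*z + x^2*y^3 - 3*y^3*z^2 + 5*x*y^2*z - 2*x^2*y - y^3 + y*z^2 - x*z + 3*y
tr(a b a b a b) = tr(a b a b) * tr(a b) - tr(b a)  (split on a) = z^3 - 3*z
tr(a b a b a) = tr(a) * tr(b a b a) - tr(b a b)  (reduce the a square) = x*z^2 - y*z - x
tr(a b a b a b^2) = tr(b) * tr(a b a b a b) - tr(a b a b a)  (reduce the b square) = y*z^3 - x*z^2 - 2*y*z + x
tr(a b^3 a b a b) = tr(b) * tr(a b a b a b^2) - tr(a b a b a b)  (reduce the b square) = y^2*z^3 - x*y*z^2 - 2*y^2*z - z^3 + x*y + 3*z
tr(b a b a^2 b) = tr(a) * tr(b^2 a b a) - tr(b^2 a b)  (reduce the a square) = x*y*z^2 - x^2*z - y^2*z + z
tr(a b^3 a b a) = tr(b) * tr(b a b a^2 b) - tr(b a b a^2)  (reduce the b square) = x*y^2*z^2 - x^2*y*z - y^3*z - x*z^2 + 2*y*z + x
tr(b a b a b^2 a b^2) = tr(b) * tr(a b^3 a b a b) - tr(a b^3 a b a)  (reduce the b square) = y^3*z^3 - 2*x*y^2*z^2 + x^2*y*z - y^3*z - y*z^3 + x*y^2 + x*z^2 + y*z - x
tr(a b a b^2 a) = tr(a) * tr(b a b^2 a) - tr(b a b^2)  (reduce the a square) = x*y*z^2 - x^2*z - y^2*z + z
tr(b a b a b^2 a b) = tr(b) * tr(a b a b^2 a b) - tr(a b a b^2 a)  (reduce the b square) = y^2*z^3 - 2*x*y*z^2 + x^2*z - y^2*z + x*y - z
tr(b a b^2 a b^4 a) = tr(b) * tr(b a b a b^2 a b^2) - tr(b a b a b^2 a b)  (reduce the b square) = y^4*z^3 - 2*x*y^3*z^2 + x^2*y^2*z - y^4*z - 2*y^2*z^3 + x*y^3 + 3*x*y*z^2 - x^2*z + 2*y^2*z - 2*x*y + z
tr(a b^2 a b^4 a^-1 b) = tr(b a b^2 a b^4) * tr(a) - tr(b a b^2 a b^4 a)  (eliminate a^-1) = x*y^5*z^2 - 2*x^2*y^4*z - y^4*z^3 + x^3*y^3 - x*y^3*z^2 + 4*x^2*y^2*z + y^4*z + 2*y^2*z^3 - 2*x^3*y - 2*x*y^3 - 2*x*y*z^2 - 2*y^2*z + 5*x*y - z
tr(b a^-1 b^-1 a b^2 a b^3) = tr(a b^2 a b^4 a^-1) * tr(b) - tr(a b^2 a b^4 a^-1 b)  (eliminate b^-1) = -x*y^5*z^2 + 2*x^2*y^4*z + y^6*z + y^4*z^3 - x^3*y^3 - x*y^5 + x*y^3*z^2 - 4*x^2*y^2*z - 5*y^4*z - 2*y^2*z^3 + 2*x^3*y + 5*x*y^3 + 2*x*y*z^2 + 5*y^2*z - 6*x*y + z
tr(a b^3 a^2 b) = tr(b) * tr(b a^2 b a b) - tr(b a^2 b a)  (reduce the b square) = x*y^2*z^2 - x^2*y*z - y^3*z - x*z^2 + 2*y*z + x
tr(a^3 b^2) = tr(a) * tr(b^2 a^2) - tr(b^2 a)  (reduce the a square) = x^2*y*z - x^3 - x*y^2 - y*z + 3*x
tr(a^3 b) = tr(a) * tr(b a^2) - tr(b a)  (reduce the a square) = x^2*z - x*y - z
tr(a b^3 a^2) = tr(b) * tr(a^3 b^2) - tr(a^3 b)  (reduce the b square) = x^2*y^2*z - x^3*y - x*y^3 - x^2*z - y^2*z + 4*x*y + z
tr(a b^2 a b^3 a) = tr(b) * tr(a b^3 a^2 b) - tr(a b^3 a^2)  (reduce the b square) = x*y^3*z^2 - 2*x^2*y^2*z - y^4*z + x^3*y + x*y^3 - x*y*z^2 + x^2*z + 3*y^2*z - 3*x*y - z
tr(a b a^2 b a b) = tr(a) * tr(b a b a b a) - tr(b a b a b)  (reduce the a square) = x*z^3 - y*z^2 - 2*x*z + y
tr(a b a^2 b a) = tr(a) * tr(b a^2 b a) - tr(b a^2 b)  (reduce the a square) = x^2*z^2 - 2*x*y*z + y^2 - 2
tr(a b^2 a b a^2 b) = tr(b) * tr(a b a^2 b a b) - tr(a b a^2 b a)  (reduce the b square) = x*y*z^3 - x^2*z^2 - y^2*z^2 + 2
tr(a b^2 a b a^2) = tr(a) * tr(b^2 a b a^2) - tr(b^2 a b a)  (reduce the a square) = x^2*y*z^2 - x^3*z - x*y^2*z - y*z^2 + 2*x*z + y
tr(a b a^2 b^2 a b^2) = tr(b) * tr(a b^2 a b a^2 b) - tr(a b^2 a b a^2)  (reduce the b square) = x*y^2*z^3 - 2*x^2*y*z^2 - y^3*z^2 + x^3*z + x*y^2*z + y*z^2 - 2*x*z + y
tr(a b a^2 b^2 a b) = tr(a) * tr(b^2 a b a b a) - tr(b^2 a b a b)  (reduce the a square) = x*y*z^3 - x^2*z^2 - y^2*z^2 - x*y*z + x^2 + y^2 + z^2 - 2
tr(a b^2 a b^3 a b a) = tr(b) * tr(a b a^2 b^2 a b^2) - tr(a b a^2 b^2 a b)  (reduce the b square) = x*y^3*z^3 - 2*x^2*y^2*z^2 - y^4*z^2 + x^3*y*z + x*y^3*z - x*y*z^3 + x^2*z^2 + 2*y^2*z^2 - x*y*z - x^2 - z^2 + 2
tr(a b a b a b a b) = tr(a b a b a b) * tr(a b) - tr(b a b a)  (split on a) = z^4 - 4*z^2 + 2
tr(a b^2 a b a b a b) = tr(b) * tr(a b a b a b a b) - tr(a b a b a b a)  (reduce the b square) = y*z^4 - x*z^3 - 3*y*z^2 + 2*x*z + y
tr(b a b a b a b^2 a b) = tr(b) * tr(a b^2 a b a b a b) - tr(a b^2 a b a b a)  (reduce the b square) = y^2*z^4 - 2*x*y*z^3 + x^2*z^2 - 2*y^2*z^2 + 3*x*y*z - x^2 - z^2 + 2
tr(a b^2 a b^3 a b a b) = tr(b) * tr(b a b a b a b^2 a b) - tr(b a b a b a b^2 a)  (reduce the b square) = y^3*z^4 - 2*x*y^2*z^3 + x^2*y*z^2 - 2*y^3*z^2 - y*z^4 + 3*x*y^2*z + x*z^3 - x^2*y + 2*y*z^2 - 2*x*z + y
tr(b^-1 a b^2 a b^3 a b a) = tr(a b^2 a b^3 a b a) * tr(b) - tr(a b^2 a b^3 a b a b)  (eliminate b^-1) = x*y^4*z^3 - 2*x^2*y^3*z^2 - y^5*z^2 - y^3*z^4 + x^3*y^2*z + x*y^4*z + x*y^2*z^3 + 4*y^3*z^2 + y*z^4 - 4*x*y^2*z - x*z^3 - 3*y*z^2 + 2*x*z + y
tr(b a^-1 b^-1 a b^2 a b^3 a) = tr(b^-1 a b^2 a b^3 a b) * tr(a) - tr(b^-1 a b^2 a b^3 a b a)  (eliminate a^-1) = -x*y^4*z^3 + 3*x^2*y^3*z^2 + y^5*z^2 + y^3*z^4 - 3*x^3*y^2*z - 2*x*y^4*z - x*y^2*z^3 + x^4*y + x^2*y^3 - x^2*y*z^2 - 4*y^3*z^2 - y*z^4 + x^3*z + 7*x*y^2*z + x*z^3 - 3*x^2*y + 3*y*z^2 - 3*x*z - y
tr(b^-1 a b^2 a b^3 a^-1 b a^-1) = tr(b a^-1 b^-1 a b^2 a b^3) * tr(a) - tr(b a^-1 b^-1 a b^2 a b^3 a)  (eliminate a^-1) = -x^2*y^5*z^2 + 2*x^3*y^4*z + x*y^6*z + 2*x*y^4*z^3 - x^4*y^3 - x^2*y^5 - 2*x^2*y^3*z^2 - y^5*z^2 - y^3*z^4 - x^3*y^2*z - 3*x*y^4*z - x*y^2*z^3 + x^4*y + 4*x^2*y^3 + 3*x^2*y*z^2 + 4*y^3*z^2 + y*z^4 - x^3*z - 2*x*y^2*z - x*z^3 - 3*x^2*y - 3*y*z^2 + 4*x*z + y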